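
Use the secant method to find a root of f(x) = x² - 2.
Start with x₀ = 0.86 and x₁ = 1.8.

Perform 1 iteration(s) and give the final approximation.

f(x) = x² - 2
x₀ = 0.86, x₁ = 1.8

Secant formula: x_{n+1} = x_n - f(x_n)(x_n - x_{n-1})/(f(x_n) - f(x_{n-1}))

Iteration 1:
  f(0.860000) = -1.260400
  f(1.800000) = 1.240000
  x_2 = 1.800000 - 1.240000×(1.800000 - 0.860000)/(1.240000 - (-1.260400))
       = 1.333835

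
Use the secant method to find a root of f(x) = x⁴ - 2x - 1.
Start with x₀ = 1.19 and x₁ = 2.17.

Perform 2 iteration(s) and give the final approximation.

f(x) = x⁴ - 2x - 1
x₀ = 1.19, x₁ = 2.17

Secant formula: x_{n+1} = x_n - f(x_n)(x_n - x_{n-1})/(f(x_n) - f(x_{n-1}))

Iteration 1:
  f(1.190000) = -1.374661
  f(2.170000) = 16.833739
  x_2 = 2.170000 - 16.833739×(2.170000 - 1.190000)/(16.833739 - (-1.374661))
       = 1.263986
Iteration 2:
  f(2.170000) = 16.833739
  f(1.263986) = -0.975452
  x_3 = 1.263986 - (-0.975452)×(1.263986 - 2.170000)/(-0.975452 - 16.833739)
       = 1.313611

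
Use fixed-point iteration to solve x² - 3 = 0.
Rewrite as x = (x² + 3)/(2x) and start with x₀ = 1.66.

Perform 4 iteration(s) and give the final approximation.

Equation: x² - 3 = 0
Fixed-point form: x = (x² + 3)/(2x)
x₀ = 1.66

x_1 = g(1.660000) = 1.733614
x_2 = g(1.733614) = 1.732052
x_3 = g(1.732052) = 1.732051
x_4 = g(1.732051) = 1.732051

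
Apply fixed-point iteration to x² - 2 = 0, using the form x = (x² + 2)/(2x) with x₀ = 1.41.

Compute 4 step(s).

Equation: x² - 2 = 0
Fixed-point form: x = (x² + 2)/(2x)
x₀ = 1.41

x_1 = g(1.410000) = 1.414220
x_2 = g(1.414220) = 1.414214
x_3 = g(1.414214) = 1.414214
x_4 = g(1.414214) = 1.414214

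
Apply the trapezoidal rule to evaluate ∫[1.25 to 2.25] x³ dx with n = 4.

f(x) = x³
a = 1.25, b = 2.25, n = 4
h = (b - a)/n = 0.250000

Trapezoidal rule: (h/2)[f(x₀) + 2f(x₁) + 2f(x₂) + ... + f(xₙ)]

x_0 = 1.2500, f(x_0) = 1.953125, coefficient = 1
x_1 = 1.5000, f(x_1) = 3.375000, coefficient = 2
x_2 = 1.7500, f(x_2) = 5.359375, coefficient = 2
x_3 = 2.0000, f(x_3) = 8.000000, coefficient = 2
x_4 = 2.2500, f(x_4) = 11.390625, coefficient = 1

I ≈ (0.250000/2) × 46.812500 = 5.851562
Exact value: 5.796875
Error: 0.054688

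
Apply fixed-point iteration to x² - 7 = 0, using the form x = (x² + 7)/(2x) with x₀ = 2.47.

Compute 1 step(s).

Equation: x² - 7 = 0
Fixed-point form: x = (x² + 7)/(2x)
x₀ = 2.47

x_1 = g(2.470000) = 2.652004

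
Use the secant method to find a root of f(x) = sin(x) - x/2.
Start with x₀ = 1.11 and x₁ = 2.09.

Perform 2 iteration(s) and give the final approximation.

f(x) = sin(x) - x/2
x₀ = 1.11, x₁ = 2.09

Secant formula: x_{n+1} = x_n - f(x_n)(x_n - x_{n-1})/(f(x_n) - f(x_{n-1}))

Iteration 1:
  f(1.110000) = 0.340699
  f(2.090000) = -0.176785
  x_2 = 2.090000 - (-0.176785)×(2.090000 - 1.110000)/(-0.176785 - 0.340699)
       = 1.755208
Iteration 2:
  f(2.090000) = -0.176785
  f(1.755208) = 0.105441
  x_3 = 1.755208 - 0.105441×(1.755208 - 2.090000)/(0.105441 - (-0.176785))
       = 1.880287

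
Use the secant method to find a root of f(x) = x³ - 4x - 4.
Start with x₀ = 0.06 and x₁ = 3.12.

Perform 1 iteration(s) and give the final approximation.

f(x) = x³ - 4x - 4
x₀ = 0.06, x₁ = 3.12

Secant formula: x_{n+1} = x_n - f(x_n)(x_n - x_{n-1})/(f(x_n) - f(x_{n-1}))

Iteration 1:
  f(0.060000) = -4.239784
  f(3.120000) = 13.891328
  x_2 = 3.120000 - 13.891328×(3.120000 - 0.060000)/(13.891328 - (-4.239784))
       = 0.775551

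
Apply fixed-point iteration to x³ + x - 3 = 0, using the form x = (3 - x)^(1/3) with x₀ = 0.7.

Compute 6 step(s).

Equation: x³ + x - 3 = 0
Fixed-point form: x = (3 - x)^(1/3)
x₀ = 0.7

x_1 = g(0.700000) = 1.320006
x_2 = g(1.320006) = 1.188783
x_3 = g(1.188783) = 1.218962
x_4 = g(1.218962) = 1.212154
x_5 = g(1.212154) = 1.213696
x_6 = g(1.213696) = 1.213347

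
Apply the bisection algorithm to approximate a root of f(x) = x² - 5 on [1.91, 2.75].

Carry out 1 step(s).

f(x) = x² - 5
Initial interval: [1.91, 2.75]

Iteration 1:
  c_1 = (1.910000 + 2.750000)/2 = 2.330000
  f(c_1) = f(2.330000) = 0.428900
  f(a) × f(c) < 0, new interval: [1.910000, 2.330000]

After 1 iteration(s), the approximation is c_1 = 2.330000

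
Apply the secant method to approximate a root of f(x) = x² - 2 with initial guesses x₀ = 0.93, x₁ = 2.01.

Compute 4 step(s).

f(x) = x² - 2
x₀ = 0.93, x₁ = 2.01

Secant formula: x_{n+1} = x_n - f(x_n)(x_n - x_{n-1})/(f(x_n) - f(x_{n-1}))

Iteration 1:
  f(0.930000) = -1.135100
  f(2.010000) = 2.040100
  x_2 = 2.010000 - 2.040100×(2.010000 - 0.930000)/(2.040100 - (-1.135100))
       = 1.316088
Iteration 2:
  f(2.010000) = 2.040100
  f(1.316088) = -0.267911
  x_3 = 1.316088 - (-0.267911)×(1.316088 - 2.010000)/(-0.267911 - 2.040100)
       = 1.396637
Iteration 3:
  f(1.316088) = -0.267911
  f(1.396637) = -0.049405
  x_4 = 1.396637 - (-0.049405)×(1.396637 - 1.316088)/(-0.049405 - (-0.267911))
       = 1.414849
Iteration 4:
  f(1.396637) = -0.049405
  f(1.414849) = 0.001799
  x_5 = 1.414849 - 0.001799×(1.414849 - 1.396637)/(0.001799 - (-0.049405))
       = 1.414210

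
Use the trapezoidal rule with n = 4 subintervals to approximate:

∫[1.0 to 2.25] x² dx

f(x) = x²
a = 1.0, b = 2.25, n = 4
h = (b - a)/n = 0.312500

Trapezoidal rule: (h/2)[f(x₀) + 2f(x₁) + 2f(x₂) + ... + f(xₙ)]

x_0 = 1.0000, f(x_0) = 1.000000, coefficient = 1
x_1 = 1.3125, f(x_1) = 1.722656, coefficient = 2
x_2 = 1.6250, f(x_2) = 2.640625, coefficient = 2
x_3 = 1.9375, f(x_3) = 3.753906, coefficient = 2
x_4 = 2.2500, f(x_4) = 5.062500, coefficient = 1

I ≈ (0.312500/2) × 22.296875 = 3.483887
Exact value: 3.463542
Error: 0.020345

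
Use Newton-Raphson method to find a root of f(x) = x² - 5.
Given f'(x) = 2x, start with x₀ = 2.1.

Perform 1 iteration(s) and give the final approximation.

f(x) = x² - 5
f'(x) = 2x
x₀ = 2.1

Newton-Raphson formula: x_{n+1} = x_n - f(x_n)/f'(x_n)

Iteration 1:
  f(2.100000) = -0.590000
  f'(2.100000) = 4.200000
  x_1 = 2.100000 - (-0.590000)/4.200000 = 2.240476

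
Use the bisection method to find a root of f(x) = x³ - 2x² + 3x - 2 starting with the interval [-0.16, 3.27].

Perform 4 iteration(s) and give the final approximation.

f(x) = x³ - 2x² + 3x - 2
Initial interval: [-0.16, 3.27]

Iteration 1:
  c_1 = (-0.160000 + 3.270000)/2 = 1.555000
  f(c_1) = f(1.555000) = 1.588979
  f(a) × f(c) < 0, new interval: [-0.160000, 1.555000]
Iteration 2:
  c_2 = (-0.160000 + 1.555000)/2 = 0.697500
  f(c_2) = f(0.697500) = -0.541174
  f(a) × f(c) ≥ 0, new interval: [0.697500, 1.555000]
Iteration 3:
  c_3 = (0.697500 + 1.555000)/2 = 1.126250
  f(c_3) = f(1.126250) = 0.270451
  f(a) × f(c) < 0, new interval: [0.697500, 1.126250]
Iteration 4:
  c_4 = (0.697500 + 1.126250)/2 = 0.911875
  f(c_4) = f(0.911875) = -0.169168
  f(a) × f(c) ≥ 0, new interval: [0.911875, 1.126250]

After 4 iteration(s), the approximation is c_4 = 0.911875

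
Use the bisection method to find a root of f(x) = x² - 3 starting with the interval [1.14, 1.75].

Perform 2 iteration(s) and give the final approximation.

f(x) = x² - 3
Initial interval: [1.14, 1.75]

Iteration 1:
  c_1 = (1.140000 + 1.750000)/2 = 1.445000
  f(c_1) = f(1.445000) = -0.911975
  f(a) × f(c) ≥ 0, new interval: [1.445000, 1.750000]
Iteration 2:
  c_2 = (1.445000 + 1.750000)/2 = 1.597500
  f(c_2) = f(1.597500) = -0.447994
  f(a) × f(c) ≥ 0, new interval: [1.597500, 1.750000]

After 2 iteration(s), the approximation is c_2 = 1.597500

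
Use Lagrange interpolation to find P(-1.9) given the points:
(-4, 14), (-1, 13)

Lagrange interpolation formula:
P(x) = Σ yᵢ × Lᵢ(x)
where Lᵢ(x) = Π_{j≠i} (x - xⱼ)/(xᵢ - xⱼ)

L_0(-1.9) = (-1.9 - (-1))/(-4 - (-1)) = 0.300000
L_1(-1.9) = (-1.9 - (-4))/(-1 - (-4)) = 0.700000

P(-1.9) = 14×L_0(-1.9) + 13×L_1(-1.9)
P(-1.9) = 13.300000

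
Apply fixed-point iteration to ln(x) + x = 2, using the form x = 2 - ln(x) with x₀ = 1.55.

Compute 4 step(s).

Equation: ln(x) + x = 2
Fixed-point form: x = 2 - ln(x)
x₀ = 1.55

x_1 = g(1.550000) = 1.561745
x_2 = g(1.561745) = 1.554196
x_3 = g(1.554196) = 1.559042
x_4 = g(1.559042) = 1.555929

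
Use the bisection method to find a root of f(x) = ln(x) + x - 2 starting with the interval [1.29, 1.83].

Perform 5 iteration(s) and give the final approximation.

f(x) = ln(x) + x - 2
Initial interval: [1.29, 1.83]

Iteration 1:
  c_1 = (1.290000 + 1.830000)/2 = 1.560000
  f(c_1) = f(1.560000) = 0.004686
  f(a) × f(c) < 0, new interval: [1.290000, 1.560000]
Iteration 2:
  c_2 = (1.290000 + 1.560000)/2 = 1.425000
  f(c_2) = f(1.425000) = -0.220828
  f(a) × f(c) ≥ 0, new interval: [1.425000, 1.560000]
Iteration 3:
  c_3 = (1.425000 + 1.560000)/2 = 1.492500
  f(c_3) = f(1.492500) = -0.107047
  f(a) × f(c) ≥ 0, new interval: [1.492500, 1.560000]
Iteration 4:
  c_4 = (1.492500 + 1.560000)/2 = 1.526250
  f(c_4) = f(1.526250) = -0.050936
  f(a) × f(c) ≥ 0, new interval: [1.526250, 1.560000]
Iteration 5:
  c_5 = (1.526250 + 1.560000)/2 = 1.543125
  f(c_5) = f(1.543125) = -0.023065
  f(a) × f(c) ≥ 0, new interval: [1.543125, 1.560000]

After 5 iteration(s), the approximation is c_5 = 1.543125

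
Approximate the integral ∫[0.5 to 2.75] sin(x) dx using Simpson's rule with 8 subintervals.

f(x) = sin(x)
a = 0.5, b = 2.75, n = 8
h = (b - a)/n = 0.281250

Simpson's rule: (h/3)[f(x₀) + 4f(x₁) + 2f(x₂) + ... + f(xₙ)]

x_0 = 0.5000, f(x_0) = 0.479426, coefficient = 1
x_1 = 0.7812, f(x_1) = 0.704168, coefficient = 4
x_2 = 1.0625, f(x_2) = 0.873575, coefficient = 2
x_3 = 1.3438, f(x_3) = 0.974336, coefficient = 4
x_4 = 1.6250, f(x_4) = 0.998531, coefficient = 2
x_5 = 1.9062, f(x_5) = 0.944261, coefficient = 4
x_6 = 2.1875, f(x_6) = 0.815789, coefficient = 2
x_7 = 2.4688, f(x_7) = 0.623212, coefficient = 4
x_8 = 2.7500, f(x_8) = 0.381661, coefficient = 1

I ≈ (0.281250/3) × 19.220780 = 1.801948
Exact value: 1.801885
Error: 0.000063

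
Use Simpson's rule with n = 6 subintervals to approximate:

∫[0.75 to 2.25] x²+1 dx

f(x) = x²+1
a = 0.75, b = 2.25, n = 6
h = (b - a)/n = 0.250000

Simpson's rule: (h/3)[f(x₀) + 4f(x₁) + 2f(x₂) + ... + f(xₙ)]

x_0 = 0.7500, f(x_0) = 1.562500, coefficient = 1
x_1 = 1.0000, f(x_1) = 2.000000, coefficient = 4
x_2 = 1.2500, f(x_2) = 2.562500, coefficient = 2
x_3 = 1.5000, f(x_3) = 3.250000, coefficient = 4
x_4 = 1.7500, f(x_4) = 4.062500, coefficient = 2
x_5 = 2.0000, f(x_5) = 5.000000, coefficient = 4
x_6 = 2.2500, f(x_6) = 6.062500, coefficient = 1

I ≈ (0.250000/3) × 61.875000 = 5.156250
Exact value: 5.156250
Error: 0.000000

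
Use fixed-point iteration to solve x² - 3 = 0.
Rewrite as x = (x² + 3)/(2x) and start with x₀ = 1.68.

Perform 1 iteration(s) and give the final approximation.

Equation: x² - 3 = 0
Fixed-point form: x = (x² + 3)/(2x)
x₀ = 1.68

x_1 = g(1.680000) = 1.732857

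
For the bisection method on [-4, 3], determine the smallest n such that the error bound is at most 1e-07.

We need (b-a)/2^n ≤ 1e-07
(3 - (-4))/2^n ≤ 1e-07
7/2^n ≤ 1e-07
2^n ≥ 70000000
n ≥ log₂(70000000) = 26.06
n ≥ 27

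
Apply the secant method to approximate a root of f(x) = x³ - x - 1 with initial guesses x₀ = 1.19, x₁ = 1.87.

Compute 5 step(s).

f(x) = x³ - x - 1
x₀ = 1.19, x₁ = 1.87

Secant formula: x_{n+1} = x_n - f(x_n)(x_n - x_{n-1})/(f(x_n) - f(x_{n-1}))

Iteration 1:
  f(1.190000) = -0.504841
  f(1.870000) = 3.669203
  x_2 = 1.870000 - 3.669203×(1.870000 - 1.190000)/(3.669203 - (-0.504841))
       = 1.272244
Iteration 2:
  f(1.870000) = 3.669203
  f(1.272244) = -0.212982
  x_3 = 1.272244 - (-0.212982)×(1.272244 - 1.870000)/(-0.212982 - 3.669203)
       = 1.305038
Iteration 3:
  f(1.272244) = -0.212982
  f(1.305038) = -0.082396
  x_4 = 1.305038 - (-0.082396)×(1.305038 - 1.272244)/(-0.082396 - (-0.212982))
       = 1.325730
Iteration 4:
  f(1.305038) = -0.082396
  f(1.325730) = 0.004319
  x_5 = 1.325730 - 0.004319×(1.325730 - 1.305038)/(0.004319 - (-0.082396))
       = 1.324699
Iteration 5:
  f(1.325730) = 0.004319
  f(1.324699) = -0.000080
  x_6 = 1.324699 - (-0.000080)×(1.324699 - 1.325730)/(-0.000080 - 0.004319)
       = 1.324718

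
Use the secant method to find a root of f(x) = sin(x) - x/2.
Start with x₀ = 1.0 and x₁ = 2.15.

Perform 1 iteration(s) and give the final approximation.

f(x) = sin(x) - x/2
x₀ = 1.0, x₁ = 2.15

Secant formula: x_{n+1} = x_n - f(x_n)(x_n - x_{n-1})/(f(x_n) - f(x_{n-1}))

Iteration 1:
  f(1.000000) = 0.341471
  f(2.150000) = -0.238101
  x_2 = 2.150000 - (-0.238101)×(2.150000 - 1.000000)/(-0.238101 - 0.341471)
       = 1.677554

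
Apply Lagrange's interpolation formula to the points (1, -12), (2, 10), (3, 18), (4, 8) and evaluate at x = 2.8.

Lagrange interpolation formula:
P(x) = Σ yᵢ × Lᵢ(x)
where Lᵢ(x) = Π_{j≠i} (x - xⱼ)/(xᵢ - xⱼ)

L_0(2.8) = (2.8 - 2)/(1 - 2) × (2.8 - 3)/(1 - 3) × (2.8 - 4)/(1 - 4) = -0.032000
L_1(2.8) = (2.8 - 1)/(2 - 1) × (2.8 - 3)/(2 - 3) × (2.8 - 4)/(2 - 4) = 0.216000
L_2(2.8) = (2.8 - 1)/(3 - 1) × (2.8 - 2)/(3 - 2) × (2.8 - 4)/(3 - 4) = 0.864000
L_3(2.8) = (2.8 - 1)/(4 - 1) × (2.8 - 2)/(4 - 2) × (2.8 - 3)/(4 - 3) = -0.048000

P(2.8) = (-12)×L_0(2.8) + 10×L_1(2.8) + 18×L_2(2.8) + 8×L_3(2.8)
P(2.8) = 17.712000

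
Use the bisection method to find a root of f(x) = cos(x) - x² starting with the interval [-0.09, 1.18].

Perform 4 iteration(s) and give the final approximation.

f(x) = cos(x) - x²
Initial interval: [-0.09, 1.18]

Iteration 1:
  c_1 = (-0.090000 + 1.180000)/2 = 0.545000
  f(c_1) = f(0.545000) = 0.558102
  f(a) × f(c) ≥ 0, new interval: [0.545000, 1.180000]
Iteration 2:
  c_2 = (0.545000 + 1.180000)/2 = 0.862500
  f(c_2) = f(0.862500) = -0.093365
  f(a) × f(c) < 0, new interval: [0.545000, 0.862500]
Iteration 3:
  c_3 = (0.545000 + 0.862500)/2 = 0.703750
  f(c_3) = f(0.703750) = 0.267157
  f(a) × f(c) ≥ 0, new interval: [0.703750, 0.862500]
Iteration 4:
  c_4 = (0.703750 + 0.862500)/2 = 0.783125
  f(c_4) = f(0.783125) = 0.095428
  f(a) × f(c) ≥ 0, new interval: [0.783125, 0.862500]

After 4 iteration(s), the approximation is c_4 = 0.783125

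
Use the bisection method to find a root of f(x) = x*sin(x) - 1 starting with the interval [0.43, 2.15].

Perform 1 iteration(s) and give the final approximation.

f(x) = x*sin(x) - 1
Initial interval: [0.43, 2.15]

Iteration 1:
  c_1 = (0.430000 + 2.150000)/2 = 1.290000
  f(c_1) = f(1.290000) = 0.239477
  f(a) × f(c) < 0, new interval: [0.430000, 1.290000]

After 1 iteration(s), the approximation is c_1 = 1.290000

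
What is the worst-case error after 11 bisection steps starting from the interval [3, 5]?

Bisection error bound: |error| ≤ (b-a)/2^n
|error| ≤ (5 - 3)/2^11 = 2/2^11
|error| ≤ 0.0009765625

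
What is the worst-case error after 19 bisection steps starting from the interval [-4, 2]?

Bisection error bound: |error| ≤ (b-a)/2^n
|error| ≤ (2 - (-4))/2^19 = 6/2^19
|error| ≤ 0.0000114441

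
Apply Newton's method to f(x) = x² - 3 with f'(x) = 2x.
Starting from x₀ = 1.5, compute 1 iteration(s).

f(x) = x² - 3
f'(x) = 2x
x₀ = 1.5

Newton-Raphson formula: x_{n+1} = x_n - f(x_n)/f'(x_n)

Iteration 1:
  f(1.500000) = -0.750000
  f'(1.500000) = 3.000000
  x_1 = 1.500000 - (-0.750000)/3.000000 = 1.750000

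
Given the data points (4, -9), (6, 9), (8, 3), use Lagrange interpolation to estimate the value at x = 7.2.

Lagrange interpolation formula:
P(x) = Σ yᵢ × Lᵢ(x)
where Lᵢ(x) = Π_{j≠i} (x - xⱼ)/(xᵢ - xⱼ)

L_0(7.2) = (7.2 - 6)/(4 - 6) × (7.2 - 8)/(4 - 8) = -0.120000
L_1(7.2) = (7.2 - 4)/(6 - 4) × (7.2 - 8)/(6 - 8) = 0.640000
L_2(7.2) = (7.2 - 4)/(8 - 4) × (7.2 - 6)/(8 - 6) = 0.480000

P(7.2) = (-9)×L_0(7.2) + 9×L_1(7.2) + 3×L_2(7.2)
P(7.2) = 8.280000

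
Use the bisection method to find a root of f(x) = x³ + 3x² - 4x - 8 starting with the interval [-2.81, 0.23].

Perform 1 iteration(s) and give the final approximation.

f(x) = x³ + 3x² - 4x - 8
Initial interval: [-2.81, 0.23]

Iteration 1:
  c_1 = (-2.810000 + 0.230000)/2 = -1.290000
  f(c_1) = f(-1.290000) = 0.005611
  f(a) × f(c) ≥ 0, new interval: [-1.290000, 0.230000]

After 1 iteration(s), the approximation is c_1 = -1.290000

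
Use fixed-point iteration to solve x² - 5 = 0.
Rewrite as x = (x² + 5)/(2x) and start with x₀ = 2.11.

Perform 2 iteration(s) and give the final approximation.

Equation: x² - 5 = 0
Fixed-point form: x = (x² + 5)/(2x)
x₀ = 2.11

x_1 = g(2.110000) = 2.239834
x_2 = g(2.239834) = 2.236071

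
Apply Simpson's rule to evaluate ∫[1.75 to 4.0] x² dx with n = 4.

f(x) = x²
a = 1.75, b = 4.0, n = 4
h = (b - a)/n = 0.562500

Simpson's rule: (h/3)[f(x₀) + 4f(x₁) + 2f(x₂) + ... + f(xₙ)]

x_0 = 1.7500, f(x_0) = 3.062500, coefficient = 1
x_1 = 2.3125, f(x_1) = 5.347656, coefficient = 4
x_2 = 2.8750, f(x_2) = 8.265625, coefficient = 2
x_3 = 3.4375, f(x_3) = 11.816406, coefficient = 4
x_4 = 4.0000, f(x_4) = 16.000000, coefficient = 1

I ≈ (0.562500/3) × 104.250000 = 19.546875
Exact value: 19.546875
Error: 0.000000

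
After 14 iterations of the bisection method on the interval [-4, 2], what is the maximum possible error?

Bisection error bound: |error| ≤ (b-a)/2^n
|error| ≤ (2 - (-4))/2^14 = 6/2^14
|error| ≤ 0.0003662109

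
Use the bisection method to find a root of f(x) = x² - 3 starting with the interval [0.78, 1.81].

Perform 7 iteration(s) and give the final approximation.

f(x) = x² - 3
Initial interval: [0.78, 1.81]

Iteration 1:
  c_1 = (0.780000 + 1.810000)/2 = 1.295000
  f(c_1) = f(1.295000) = -1.322975
  f(a) × f(c) ≥ 0, new interval: [1.295000, 1.810000]
Iteration 2:
  c_2 = (1.295000 + 1.810000)/2 = 1.552500
  f(c_2) = f(1.552500) = -0.589744
  f(a) × f(c) ≥ 0, new interval: [1.552500, 1.810000]
Iteration 3:
  c_3 = (1.552500 + 1.810000)/2 = 1.681250
  f(c_3) = f(1.681250) = -0.173398
  f(a) × f(c) ≥ 0, new interval: [1.681250, 1.810000]
Iteration 4:
  c_4 = (1.681250 + 1.810000)/2 = 1.745625
  f(c_4) = f(1.745625) = 0.047207
  f(a) × f(c) < 0, new interval: [1.681250, 1.745625]
Iteration 5:
  c_5 = (1.681250 + 1.745625)/2 = 1.713437
  f(c_5) = f(1.713437) = -0.064132
  f(a) × f(c) ≥ 0, new interval: [1.713437, 1.745625]
Iteration 6:
  c_6 = (1.713437 + 1.745625)/2 = 1.729531
  f(c_6) = f(1.729531) = -0.008722
  f(a) × f(c) ≥ 0, new interval: [1.729531, 1.745625]
Iteration 7:
  c_7 = (1.729531 + 1.745625)/2 = 1.737578
  f(c_7) = f(1.737578) = 0.019178
  f(a) × f(c) < 0, new interval: [1.729531, 1.737578]

After 7 iteration(s), the approximation is c_7 = 1.737578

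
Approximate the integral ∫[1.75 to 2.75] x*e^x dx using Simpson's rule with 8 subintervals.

f(x) = x*e^x
a = 1.75, b = 2.75, n = 8
h = (b - a)/n = 0.125000

Simpson's rule: (h/3)[f(x₀) + 4f(x₁) + 2f(x₂) + ... + f(xₙ)]

x_0 = 1.7500, f(x_0) = 10.070555, coefficient = 1
x_1 = 1.8750, f(x_1) = 12.226536, coefficient = 4
x_2 = 2.0000, f(x_2) = 14.778112, coefficient = 2
x_3 = 2.1250, f(x_3) = 17.792407, coefficient = 4
x_4 = 2.2500, f(x_4) = 21.347406, coefficient = 2
x_5 = 2.3750, f(x_5) = 25.533656, coefficient = 4
x_6 = 2.5000, f(x_6) = 30.456235, coefficient = 2
x_7 = 2.6250, f(x_7) = 36.237007, coefficient = 4
x_8 = 2.7500, f(x_8) = 43.017238, coefficient = 1

I ≈ (0.125000/3) × 553.409724 = 23.058739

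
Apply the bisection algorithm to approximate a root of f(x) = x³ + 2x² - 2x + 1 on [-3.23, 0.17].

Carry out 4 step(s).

f(x) = x³ + 2x² - 2x + 1
Initial interval: [-3.23, 0.17]

Iteration 1:
  c_1 = (-3.230000 + 0.170000)/2 = -1.530000
  f(c_1) = f(-1.530000) = 5.160223
  f(a) × f(c) < 0, new interval: [-3.230000, -1.530000]
Iteration 2:
  c_2 = (-3.230000 + (-1.530000))/2 = -2.380000
  f(c_2) = f(-2.380000) = 3.607528
  f(a) × f(c) < 0, new interval: [-3.230000, -2.380000]
Iteration 3:
  c_3 = (-3.230000 + (-2.380000))/2 = -2.805000
  f(c_3) = f(-2.805000) = 0.276240
  f(a) × f(c) < 0, new interval: [-3.230000, -2.805000]
Iteration 4:
  c_4 = (-3.230000 + (-2.805000))/2 = -3.017500
  f(c_4) = f(-3.017500) = -2.229649
  f(a) × f(c) ≥ 0, new interval: [-3.017500, -2.805000]

After 4 iteration(s), the approximation is c_4 = -3.017500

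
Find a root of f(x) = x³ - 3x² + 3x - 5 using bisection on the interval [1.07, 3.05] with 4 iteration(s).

f(x) = x³ - 3x² + 3x - 5
Initial interval: [1.07, 3.05]

Iteration 1:
  c_1 = (1.070000 + 3.050000)/2 = 2.060000
  f(c_1) = f(2.060000) = -2.808984
  f(a) × f(c) ≥ 0, new interval: [2.060000, 3.050000]
Iteration 2:
  c_2 = (2.060000 + 3.050000)/2 = 2.555000
  f(c_2) = f(2.555000) = -0.239971
  f(a) × f(c) ≥ 0, new interval: [2.555000, 3.050000]
Iteration 3:
  c_3 = (2.555000 + 3.050000)/2 = 2.802500
  f(c_3) = f(2.802500) = 1.856334
  f(a) × f(c) < 0, new interval: [2.555000, 2.802500]
Iteration 4:
  c_4 = (2.555000 + 2.802500)/2 = 2.678750
  f(c_4) = f(2.678750) = 0.731056
  f(a) × f(c) < 0, new interval: [2.555000, 2.678750]

After 4 iteration(s), the approximation is c_4 = 2.678750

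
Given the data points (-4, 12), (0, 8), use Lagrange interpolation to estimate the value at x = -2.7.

Lagrange interpolation formula:
P(x) = Σ yᵢ × Lᵢ(x)
where Lᵢ(x) = Π_{j≠i} (x - xⱼ)/(xᵢ - xⱼ)

L_0(-2.7) = (-2.7 - 0)/(-4 - 0) = 0.675000
L_1(-2.7) = (-2.7 - (-4))/(0 - (-4)) = 0.325000

P(-2.7) = 12×L_0(-2.7) + 8×L_1(-2.7)
P(-2.7) = 10.700000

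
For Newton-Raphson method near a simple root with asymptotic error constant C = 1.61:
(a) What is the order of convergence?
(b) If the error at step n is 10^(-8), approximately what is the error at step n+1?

(a) Newton-Raphson has quadratic (order 2) convergence near simple roots.
    This means |e_{n+1}| ≈ C|e_n|².

(b) With |e_n| = 10^(-8) and C = 1.61:
    |e_{n+1}| ≈ 1.61 × (10^(-8))² = 1.61 × 10^(-16)

(a) 2 (quadratic); (b) |e_{n+1}| ≈ 1.610e-16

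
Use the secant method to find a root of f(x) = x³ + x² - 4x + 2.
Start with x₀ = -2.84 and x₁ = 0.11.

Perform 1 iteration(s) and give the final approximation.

f(x) = x³ + x² - 4x + 2
x₀ = -2.84, x₁ = 0.11

Secant formula: x_{n+1} = x_n - f(x_n)(x_n - x_{n-1})/(f(x_n) - f(x_{n-1}))

Iteration 1:
  f(-2.840000) = -1.480704
  f(0.110000) = 1.573431
  x_2 = 0.110000 - 1.573431×(0.110000 - (-2.840000))/(1.573431 - (-1.480704))
       = -1.409783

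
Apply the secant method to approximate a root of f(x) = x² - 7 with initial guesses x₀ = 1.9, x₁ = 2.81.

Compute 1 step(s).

f(x) = x² - 7
x₀ = 1.9, x₁ = 2.81

Secant formula: x_{n+1} = x_n - f(x_n)(x_n - x_{n-1})/(f(x_n) - f(x_{n-1}))

Iteration 1:
  f(1.900000) = -3.390000
  f(2.810000) = 0.896100
  x_2 = 2.810000 - 0.896100×(2.810000 - 1.900000)/(0.896100 - (-3.390000))
       = 2.619745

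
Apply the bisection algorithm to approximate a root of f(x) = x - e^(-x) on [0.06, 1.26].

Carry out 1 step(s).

f(x) = x - e^(-x)
Initial interval: [0.06, 1.26]

Iteration 1:
  c_1 = (0.060000 + 1.260000)/2 = 0.660000
  f(c_1) = f(0.660000) = 0.143149
  f(a) × f(c) < 0, new interval: [0.060000, 0.660000]

After 1 iteration(s), the approximation is c_1 = 0.660000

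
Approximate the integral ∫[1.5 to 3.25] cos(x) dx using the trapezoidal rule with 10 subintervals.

f(x) = cos(x)
a = 1.5, b = 3.25, n = 10
h = (b - a)/n = 0.175000

Trapezoidal rule: (h/2)[f(x₀) + 2f(x₁) + 2f(x₂) + ... + f(xₙ)]

x_0 = 1.5000, f(x_0) = 0.070737, coefficient = 1
x_1 = 1.6750, f(x_1) = -0.104015, coefficient = 2
x_2 = 1.8500, f(x_2) = -0.275590, coefficient = 2
x_3 = 2.0250, f(x_3) = -0.438747, coefficient = 2
x_4 = 2.2000, f(x_4) = -0.588501, coefficient = 2
x_5 = 2.3750, f(x_5) = -0.720278, coefficient = 2
x_6 = 2.5500, f(x_6) = -0.830054, coefficient = 2
x_7 = 2.7250, f(x_7) = -0.914473, coefficient = 2
x_8 = 2.9000, f(x_8) = -0.970958, coefficient = 2
x_9 = 3.0750, f(x_9) = -0.997784, coefficient = 2
x_10 = 3.2500, f(x_10) = -0.994130, coefficient = 1

I ≈ (0.175000/2) × -12.604193 = -1.102867
Exact value: -1.105690
Error: 0.002823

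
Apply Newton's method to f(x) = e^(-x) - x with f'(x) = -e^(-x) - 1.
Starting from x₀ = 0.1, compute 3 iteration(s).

f(x) = e^(-x) - x
f'(x) = -e^(-x) - 1
x₀ = 0.1

Newton-Raphson formula: x_{n+1} = x_n - f(x_n)/f'(x_n)

Iteration 1:
  f(0.100000) = 0.804837
  f'(0.100000) = -1.904837
  x_1 = 0.100000 - 0.804837/(-1.904837) = 0.522523
Iteration 2:
  f(0.522523) = 0.070500
  f'(0.522523) = -1.593023
  x_2 = 0.522523 - 0.070500/(-1.593023) = 0.566778
Iteration 3:
  f(0.566778) = 0.000572
  f'(0.566778) = -1.567350
  x_3 = 0.566778 - 0.000572/(-1.567350) = 0.567143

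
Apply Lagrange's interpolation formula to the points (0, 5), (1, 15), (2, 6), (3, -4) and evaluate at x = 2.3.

Lagrange interpolation formula:
P(x) = Σ yᵢ × Lᵢ(x)
where Lᵢ(x) = Π_{j≠i} (x - xⱼ)/(xᵢ - xⱼ)

L_0(2.3) = (2.3 - 1)/(0 - 1) × (2.3 - 2)/(0 - 2) × (2.3 - 3)/(0 - 3) = 0.045500
L_1(2.3) = (2.3 - 0)/(1 - 0) × (2.3 - 2)/(1 - 2) × (2.3 - 3)/(1 - 3) = -0.241500
L_2(2.3) = (2.3 - 0)/(2 - 0) × (2.3 - 1)/(2 - 1) × (2.3 - 3)/(2 - 3) = 1.046500
L_3(2.3) = (2.3 - 0)/(3 - 0) × (2.3 - 1)/(3 - 1) × (2.3 - 2)/(3 - 2) = 0.149500

P(2.3) = 5×L_0(2.3) + 15×L_1(2.3) + 6×L_2(2.3) + (-4)×L_3(2.3)
P(2.3) = 2.286000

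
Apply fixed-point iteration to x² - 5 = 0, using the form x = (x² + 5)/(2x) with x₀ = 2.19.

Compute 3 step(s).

Equation: x² - 5 = 0
Fixed-point form: x = (x² + 5)/(2x)
x₀ = 2.19

x_1 = g(2.190000) = 2.236553
x_2 = g(2.236553) = 2.236068
x_3 = g(2.236068) = 2.236068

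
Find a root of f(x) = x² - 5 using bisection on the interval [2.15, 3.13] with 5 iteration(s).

f(x) = x² - 5
Initial interval: [2.15, 3.13]

Iteration 1:
  c_1 = (2.150000 + 3.130000)/2 = 2.640000
  f(c_1) = f(2.640000) = 1.969600
  f(a) × f(c) < 0, new interval: [2.150000, 2.640000]
Iteration 2:
  c_2 = (2.150000 + 2.640000)/2 = 2.395000
  f(c_2) = f(2.395000) = 0.736025
  f(a) × f(c) < 0, new interval: [2.150000, 2.395000]
Iteration 3:
  c_3 = (2.150000 + 2.395000)/2 = 2.272500
  f(c_3) = f(2.272500) = 0.164256
  f(a) × f(c) < 0, new interval: [2.150000, 2.272500]
Iteration 4:
  c_4 = (2.150000 + 2.272500)/2 = 2.211250
  f(c_4) = f(2.211250) = -0.110373
  f(a) × f(c) ≥ 0, new interval: [2.211250, 2.272500]
Iteration 5:
  c_5 = (2.211250 + 2.272500)/2 = 2.241875
  f(c_5) = f(2.241875) = 0.026004
  f(a) × f(c) < 0, new interval: [2.211250, 2.241875]

After 5 iteration(s), the approximation is c_5 = 2.241875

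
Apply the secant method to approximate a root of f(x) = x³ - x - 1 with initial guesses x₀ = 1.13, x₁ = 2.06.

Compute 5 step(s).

f(x) = x³ - x - 1
x₀ = 1.13, x₁ = 2.06

Secant formula: x_{n+1} = x_n - f(x_n)(x_n - x_{n-1})/(f(x_n) - f(x_{n-1}))

Iteration 1:
  f(1.130000) = -0.687103
  f(2.060000) = 5.681816
  x_2 = 2.060000 - 5.681816×(2.060000 - 1.130000)/(5.681816 - (-0.687103))
       = 1.230332
Iteration 2:
  f(2.060000) = 5.681816
  f(1.230332) = -0.367958
  x_3 = 1.230332 - (-0.367958)×(1.230332 - 2.060000)/(-0.367958 - 5.681816)
       = 1.280794
Iteration 3:
  f(1.230332) = -0.367958
  f(1.280794) = -0.179738
  x_4 = 1.280794 - (-0.179738)×(1.280794 - 1.230332)/(-0.179738 - (-0.367958))
       = 1.328981
Iteration 4:
  f(1.280794) = -0.179738
  f(1.328981) = 0.018255
  x_5 = 1.328981 - 0.018255×(1.328981 - 1.280794)/(0.018255 - (-0.179738))
       = 1.324539
Iteration 5:
  f(1.328981) = 0.018255
  f(1.324539) = -0.000765
  x_6 = 1.324539 - (-0.000765)×(1.324539 - 1.328981)/(-0.000765 - 0.018255)
       = 1.324717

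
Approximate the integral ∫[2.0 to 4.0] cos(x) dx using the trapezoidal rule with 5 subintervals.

f(x) = cos(x)
a = 2.0, b = 4.0, n = 5
h = (b - a)/n = 0.400000

Trapezoidal rule: (h/2)[f(x₀) + 2f(x₁) + 2f(x₂) + ... + f(xₙ)]

x_0 = 2.0000, f(x_0) = -0.416147, coefficient = 1
x_1 = 2.4000, f(x_1) = -0.737394, coefficient = 2
x_2 = 2.8000, f(x_2) = -0.942222, coefficient = 2
x_3 = 3.2000, f(x_3) = -0.998295, coefficient = 2
x_4 = 3.6000, f(x_4) = -0.896758, coefficient = 2
x_5 = 4.0000, f(x_5) = -0.653644, coefficient = 1

I ≈ (0.400000/2) × -8.219129 = -1.643826
Exact value: -1.666100
Error: 0.022274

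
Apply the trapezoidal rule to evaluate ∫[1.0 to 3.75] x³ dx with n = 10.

f(x) = x³
a = 1.0, b = 3.75, n = 10
h = (b - a)/n = 0.275000

Trapezoidal rule: (h/2)[f(x₀) + 2f(x₁) + 2f(x₂) + ... + f(xₙ)]

x_0 = 1.0000, f(x_0) = 1.000000, coefficient = 1
x_1 = 1.2750, f(x_1) = 2.072672, coefficient = 2
x_2 = 1.5500, f(x_2) = 3.723875, coefficient = 2
x_3 = 1.8250, f(x_3) = 6.078391, coefficient = 2
x_4 = 2.1000, f(x_4) = 9.261000, coefficient = 2
x_5 = 2.3750, f(x_5) = 13.396484, coefficient = 2
x_6 = 2.6500, f(x_6) = 18.609625, coefficient = 2
x_7 = 2.9250, f(x_7) = 25.025203, coefficient = 2
x_8 = 3.2000, f(x_8) = 32.768000, coefficient = 2
x_9 = 3.4750, f(x_9) = 41.962797, coefficient = 2
x_10 = 3.7500, f(x_10) = 52.734375, coefficient = 1

I ≈ (0.275000/2) × 359.530469 = 49.435439
Exact value: 49.188477
Error: 0.246963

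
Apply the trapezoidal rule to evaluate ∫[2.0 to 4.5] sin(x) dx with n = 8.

f(x) = sin(x)
a = 2.0, b = 4.5, n = 8
h = (b - a)/n = 0.312500

Trapezoidal rule: (h/2)[f(x₀) + 2f(x₁) + 2f(x₂) + ... + f(xₙ)]

x_0 = 2.0000, f(x_0) = 0.909297, coefficient = 1
x_1 = 2.3125, f(x_1) = 0.737319, coefficient = 2
x_2 = 2.6250, f(x_2) = 0.493920, coefficient = 2
x_3 = 2.9375, f(x_3) = 0.202679, coefficient = 2
x_4 = 3.2500, f(x_4) = -0.108195, coefficient = 2
x_5 = 3.5625, f(x_5) = -0.408589, coefficient = 2
x_6 = 3.8750, f(x_6) = -0.669405, coefficient = 2
x_7 = 4.1875, f(x_7) = -0.865380, coefficient = 2
x_8 = 4.5000, f(x_8) = -0.977530, coefficient = 1

I ≈ (0.312500/2) × -1.303534 = -0.203677
Exact value: -0.205351
Error: 0.001674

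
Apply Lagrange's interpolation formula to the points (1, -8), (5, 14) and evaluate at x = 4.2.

Lagrange interpolation formula:
P(x) = Σ yᵢ × Lᵢ(x)
where Lᵢ(x) = Π_{j≠i} (x - xⱼ)/(xᵢ - xⱼ)

L_0(4.2) = (4.2 - 5)/(1 - 5) = 0.200000
L_1(4.2) = (4.2 - 1)/(5 - 1) = 0.800000

P(4.2) = (-8)×L_0(4.2) + 14×L_1(4.2)
P(4.2) = 9.600000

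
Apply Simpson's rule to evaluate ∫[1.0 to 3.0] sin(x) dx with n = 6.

f(x) = sin(x)
a = 1.0, b = 3.0, n = 6
h = (b - a)/n = 0.333333

Simpson's rule: (h/3)[f(x₀) + 4f(x₁) + 2f(x₂) + ... + f(xₙ)]

x_0 = 1.0000, f(x_0) = 0.841471, coefficient = 1
x_1 = 1.3333, f(x_1) = 0.971938, coefficient = 4
x_2 = 1.6667, f(x_2) = 0.995408, coefficient = 2
x_3 = 2.0000, f(x_3) = 0.909297, coefficient = 4
x_4 = 2.3333, f(x_4) = 0.723086, coefficient = 2
x_5 = 2.6667, f(x_5) = 0.457273, coefficient = 4
x_6 = 3.0000, f(x_6) = 0.141120, coefficient = 1

I ≈ (0.333333/3) × 13.773610 = 1.530401
Exact value: 1.530295
Error: 0.000106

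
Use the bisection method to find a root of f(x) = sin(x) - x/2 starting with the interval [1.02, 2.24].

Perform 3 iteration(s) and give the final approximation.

f(x) = sin(x) - x/2
Initial interval: [1.02, 2.24]

Iteration 1:
  c_1 = (1.020000 + 2.240000)/2 = 1.630000
  f(c_1) = f(1.630000) = 0.183248
  f(a) × f(c) ≥ 0, new interval: [1.630000, 2.240000]
Iteration 2:
  c_2 = (1.630000 + 2.240000)/2 = 1.935000
  f(c_2) = f(1.935000) = -0.033092
  f(a) × f(c) < 0, new interval: [1.630000, 1.935000]
Iteration 3:
  c_3 = (1.630000 + 1.935000)/2 = 1.782500
  f(c_3) = f(1.782500) = 0.086424
  f(a) × f(c) ≥ 0, new interval: [1.782500, 1.935000]

After 3 iteration(s), the approximation is c_3 = 1.782500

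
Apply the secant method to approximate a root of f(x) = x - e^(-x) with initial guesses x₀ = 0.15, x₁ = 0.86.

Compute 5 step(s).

f(x) = x - e^(-x)
x₀ = 0.15, x₁ = 0.86

Secant formula: x_{n+1} = x_n - f(x_n)(x_n - x_{n-1})/(f(x_n) - f(x_{n-1}))

Iteration 1:
  f(0.150000) = -0.710708
  f(0.860000) = 0.436838
  x_2 = 0.860000 - 0.436838×(0.860000 - 0.150000)/(0.436838 - (-0.710708))
       = 0.589723
Iteration 2:
  f(0.860000) = 0.436838
  f(0.589723) = 0.035243
  x_3 = 0.589723 - 0.035243×(0.589723 - 0.860000)/(0.035243 - 0.436838)
       = 0.566005
Iteration 3:
  f(0.589723) = 0.035243
  f(0.566005) = -0.001785
  x_4 = 0.566005 - (-0.001785)×(0.566005 - 0.589723)/(-0.001785 - 0.035243)
       = 0.567148
Iteration 4:
  f(0.566005) = -0.001785
  f(0.567148) = 0.000007
  x_5 = 0.567148 - 0.000007×(0.567148 - 0.566005)/(0.000007 - (-0.001785))
       = 0.567143
Iteration 5:
  f(0.567148) = 0.000007
  f(0.567143) = 0.000000
  x_6 = 0.567143 - 0.000000×(0.567143 - 0.567148)/(0.000000 - 0.000007)
       = 0.567143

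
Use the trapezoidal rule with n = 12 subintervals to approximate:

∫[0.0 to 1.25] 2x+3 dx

f(x) = 2x+3
a = 0.0, b = 1.25, n = 12
h = (b - a)/n = 0.104167

Trapezoidal rule: (h/2)[f(x₀) + 2f(x₁) + 2f(x₂) + ... + f(xₙ)]

x_0 = 0.0000, f(x_0) = 3.000000, coefficient = 1
x_1 = 0.1042, f(x_1) = 3.208333, coefficient = 2
x_2 = 0.2083, f(x_2) = 3.416667, coefficient = 2
x_3 = 0.3125, f(x_3) = 3.625000, coefficient = 2
x_4 = 0.4167, f(x_4) = 3.833333, coefficient = 2
x_5 = 0.5208, f(x_5) = 4.041667, coefficient = 2
x_6 = 0.6250, f(x_6) = 4.250000, coefficient = 2
x_7 = 0.7292, f(x_7) = 4.458333, coefficient = 2
x_8 = 0.8333, f(x_8) = 4.666667, coefficient = 2
x_9 = 0.9375, f(x_9) = 4.875000, coefficient = 2
x_10 = 1.0417, f(x_10) = 5.083333, coefficient = 2
x_11 = 1.1458, f(x_11) = 5.291667, coefficient = 2
x_12 = 1.2500, f(x_12) = 5.500000, coefficient = 1

I ≈ (0.104167/2) × 102.000000 = 5.312500
Exact value: 5.312500
Error: 0.000000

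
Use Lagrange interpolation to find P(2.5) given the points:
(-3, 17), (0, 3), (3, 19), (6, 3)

Lagrange interpolation formula:
P(x) = Σ yᵢ × Lᵢ(x)
where Lᵢ(x) = Π_{j≠i} (x - xⱼ)/(xᵢ - xⱼ)

L_0(2.5) = (2.5 - 0)/(-3 - 0) × (2.5 - 3)/(-3 - 3) × (2.5 - 6)/(-3 - 6) = -0.027006
L_1(2.5) = (2.5 - (-3))/(0 - (-3)) × (2.5 - 3)/(0 - 3) × (2.5 - 6)/(0 - 6) = 0.178241
L_2(2.5) = (2.5 - (-3))/(3 - (-3)) × (2.5 - 0)/(3 - 0) × (2.5 - 6)/(3 - 6) = 0.891204
L_3(2.5) = (2.5 - (-3))/(6 - (-3)) × (2.5 - 0)/(6 - 0) × (2.5 - 3)/(6 - 3) = -0.042438

P(2.5) = 17×L_0(2.5) + 3×L_1(2.5) + 19×L_2(2.5) + 3×L_3(2.5)
P(2.5) = 16.881173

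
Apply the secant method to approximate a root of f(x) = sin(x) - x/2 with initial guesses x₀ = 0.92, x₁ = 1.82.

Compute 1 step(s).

f(x) = sin(x) - x/2
x₀ = 0.92, x₁ = 1.82

Secant formula: x_{n+1} = x_n - f(x_n)(x_n - x_{n-1})/(f(x_n) - f(x_{n-1}))

Iteration 1:
  f(0.920000) = 0.335602
  f(1.820000) = 0.059109
  x_2 = 1.820000 - 0.059109×(1.820000 - 0.920000)/(0.059109 - 0.335602)
       = 2.012404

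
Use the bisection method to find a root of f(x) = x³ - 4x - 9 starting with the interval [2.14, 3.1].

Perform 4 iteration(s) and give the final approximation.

f(x) = x³ - 4x - 9
Initial interval: [2.14, 3.1]

Iteration 1:
  c_1 = (2.140000 + 3.100000)/2 = 2.620000
  f(c_1) = f(2.620000) = -1.495272
  f(a) × f(c) ≥ 0, new interval: [2.620000, 3.100000]
Iteration 2:
  c_2 = (2.620000 + 3.100000)/2 = 2.860000
  f(c_2) = f(2.860000) = 2.953656
  f(a) × f(c) < 0, new interval: [2.620000, 2.860000]
Iteration 3:
  c_3 = (2.620000 + 2.860000)/2 = 2.740000
  f(c_3) = f(2.740000) = 0.610824
  f(a) × f(c) < 0, new interval: [2.620000, 2.740000]
Iteration 4:
  c_4 = (2.620000 + 2.740000)/2 = 2.680000
  f(c_4) = f(2.680000) = -0.471168
  f(a) × f(c) ≥ 0, new interval: [2.680000, 2.740000]

After 4 iteration(s), the approximation is c_4 = 2.680000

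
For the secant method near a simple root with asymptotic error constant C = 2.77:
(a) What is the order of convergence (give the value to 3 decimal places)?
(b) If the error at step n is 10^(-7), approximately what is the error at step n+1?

(a) Secant method has superlinear convergence with order φ = (1+√5)/2 ≈ 1.618.
    This means |e_{n+1}| ≈ C|e_n|^1.618.

(b) With |e_n| = 10^(-7) and C = 2.77:
    |e_{n+1}| ≈ 2.77 × (10^(-7))^1.618 = 2.77 × 10^(-11.33)

(a) ≈ 1.618 (golden ratio); (b) |e_{n+1}| ≈ 1.307e-11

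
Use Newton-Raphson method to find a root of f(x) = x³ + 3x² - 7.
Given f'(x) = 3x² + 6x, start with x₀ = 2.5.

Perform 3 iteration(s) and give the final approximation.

f(x) = x³ + 3x² - 7
f'(x) = 3x² + 6x
x₀ = 2.5

Newton-Raphson formula: x_{n+1} = x_n - f(x_n)/f'(x_n)

Iteration 1:
  f(2.500000) = 27.375000
  f'(2.500000) = 33.750000
  x_1 = 2.500000 - 27.375000/33.750000 = 1.688889
Iteration 2:
  f(1.688889) = 6.374332
  f'(1.688889) = 18.690370
  x_2 = 1.688889 - 6.374332/18.690370 = 1.347840
Iteration 3:
  f(1.347840) = 0.898601
  f'(1.347840) = 13.537057
  x_3 = 1.347840 - 0.898601/13.537057 = 1.281459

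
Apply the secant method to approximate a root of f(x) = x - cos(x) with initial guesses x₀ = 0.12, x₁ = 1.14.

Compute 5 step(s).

f(x) = x - cos(x)
x₀ = 0.12, x₁ = 1.14

Secant formula: x_{n+1} = x_n - f(x_n)(x_n - x_{n-1})/(f(x_n) - f(x_{n-1}))

Iteration 1:
  f(0.120000) = -0.872809
  f(1.140000) = 0.722405
  x_2 = 1.140000 - 0.722405×(1.140000 - 0.120000)/(0.722405 - (-0.872809))
       = 0.678085
Iteration 2:
  f(1.140000) = 0.722405
  f(0.678085) = -0.100691
  x_3 = 0.678085 - (-0.100691)×(0.678085 - 1.140000)/(-0.100691 - 0.722405)
       = 0.734592
Iteration 3:
  f(0.678085) = -0.100691
  f(0.734592) = -0.007513
  x_4 = 0.734592 - (-0.007513)×(0.734592 - 0.678085)/(-0.007513 - (-0.100691))
       = 0.739148
Iteration 4:
  f(0.734592) = -0.007513
  f(0.739148) = 0.000105
  x_5 = 0.739148 - 0.000105×(0.739148 - 0.734592)/(0.000105 - (-0.007513))
       = 0.739085
Iteration 5:
  f(0.739148) = 0.000105
  f(0.739085) = 0.000000
  x_6 = 0.739085 - 0.000000×(0.739085 - 0.739148)/(0.000000 - 0.000105)
       = 0.739085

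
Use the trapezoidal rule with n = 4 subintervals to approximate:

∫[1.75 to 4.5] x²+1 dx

f(x) = x²+1
a = 1.75, b = 4.5, n = 4
h = (b - a)/n = 0.687500

Trapezoidal rule: (h/2)[f(x₀) + 2f(x₁) + 2f(x₂) + ... + f(xₙ)]

x_0 = 1.7500, f(x_0) = 4.062500, coefficient = 1
x_1 = 2.4375, f(x_1) = 6.941406, coefficient = 2
x_2 = 3.1250, f(x_2) = 10.765625, coefficient = 2
x_3 = 3.8125, f(x_3) = 15.535156, coefficient = 2
x_4 = 4.5000, f(x_4) = 21.250000, coefficient = 1

I ≈ (0.687500/2) × 91.796875 = 31.555176
Exact value: 31.338542
Error: 0.216634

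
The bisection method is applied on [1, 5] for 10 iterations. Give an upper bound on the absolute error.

Bisection error bound: |error| ≤ (b-a)/2^n
|error| ≤ (5 - 1)/2^10 = 4/2^10
|error| ≤ 0.0039062500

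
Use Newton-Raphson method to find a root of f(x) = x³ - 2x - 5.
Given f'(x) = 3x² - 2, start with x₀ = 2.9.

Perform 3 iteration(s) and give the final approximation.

f(x) = x³ - 2x - 5
f'(x) = 3x² - 2
x₀ = 2.9

Newton-Raphson formula: x_{n+1} = x_n - f(x_n)/f'(x_n)

Iteration 1:
  f(2.900000) = 13.589000
  f'(2.900000) = 23.230000
  x_1 = 2.900000 - 13.589000/23.230000 = 2.315024
Iteration 2:
  f(2.315024) = 2.776939
  f'(2.315024) = 14.078004
  x_2 = 2.315024 - 2.776939/14.078004 = 2.117770
Iteration 3:
  f(2.117770) = 0.262551
  f'(2.117770) = 11.454848
  x_3 = 2.117770 - 0.262551/11.454848 = 2.094849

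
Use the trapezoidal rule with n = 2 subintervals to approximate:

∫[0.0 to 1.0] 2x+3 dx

f(x) = 2x+3
a = 0.0, b = 1.0, n = 2
h = (b - a)/n = 0.500000

Trapezoidal rule: (h/2)[f(x₀) + 2f(x₁) + 2f(x₂) + ... + f(xₙ)]

x_0 = 0.0000, f(x_0) = 3.000000, coefficient = 1
x_1 = 0.5000, f(x_1) = 4.000000, coefficient = 2
x_2 = 1.0000, f(x_2) = 5.000000, coefficient = 1

I ≈ (0.500000/2) × 16.000000 = 4.000000
Exact value: 4.000000
Error: 0.000000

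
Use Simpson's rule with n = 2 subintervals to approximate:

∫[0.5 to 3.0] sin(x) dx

f(x) = sin(x)
a = 0.5, b = 3.0, n = 2
h = (b - a)/n = 1.250000

Simpson's rule: (h/3)[f(x₀) + 4f(x₁) + 2f(x₂) + ... + f(xₙ)]

x_0 = 0.5000, f(x_0) = 0.479426, coefficient = 1
x_1 = 1.7500, f(x_1) = 0.983986, coefficient = 4
x_2 = 3.0000, f(x_2) = 0.141120, coefficient = 1

I ≈ (1.250000/3) × 4.556489 = 1.898537
Exact value: 1.867575
Error: 0.030962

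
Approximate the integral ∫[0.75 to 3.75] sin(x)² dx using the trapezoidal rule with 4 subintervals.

f(x) = sin(x)²
a = 0.75, b = 3.75, n = 4
h = (b - a)/n = 0.750000

Trapezoidal rule: (h/2)[f(x₀) + 2f(x₁) + 2f(x₂) + ... + f(xₙ)]

x_0 = 0.7500, f(x_0) = 0.464631, coefficient = 1
x_1 = 1.5000, f(x_1) = 0.994996, coefficient = 2
x_2 = 2.2500, f(x_2) = 0.605398, coefficient = 2
x_3 = 3.0000, f(x_3) = 0.019915, coefficient = 2
x_4 = 3.7500, f(x_4) = 0.326682, coefficient = 1

I ≈ (0.750000/2) × 4.031932 = 1.511974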